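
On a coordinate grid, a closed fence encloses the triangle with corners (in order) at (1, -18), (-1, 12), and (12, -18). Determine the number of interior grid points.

159

The shoelace formula gives twice the area as |[1·12 − (-1)·(-18)] + [(-1)·(-18) − 12·12] + [12·(-18) − 1·(-18)]| = 330, so the area is 165.
Summing gcd(|Δx|,|Δy|) over the edges gives the boundary count: gcd(2,30) + gcd(13,30) + gcd(11,0) = 2+1+11 = 14.
By Pick's theorem A = I + B/2 − 1, so I = 165 − 14/2 + 1 = 159.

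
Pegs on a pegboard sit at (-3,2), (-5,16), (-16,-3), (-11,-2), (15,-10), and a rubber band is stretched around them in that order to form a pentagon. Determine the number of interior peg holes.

181

The shoelace formula gives twice the area as |[(-3)·16 − (-5)·2] + [(-5)·(-3) − (-16)·16] + [(-16)·(-2) − (-11)·(-3)] + [(-11)·(-10) − 15·(-2)] + [15·2 − (-3)·(-10)]| = 372, so the area is 186.
The number of boundary lattice points is Σ gcd(|Δx|,|Δy|) = gcd(2,14) + gcd(11,19) + gcd(5,1) + gcd(26,8) + gcd(18,12) = 2+1+1+2+6 = 12.
By Pick's theorem A = I + B/2 − 1, so I = 186 − 12/2 + 1 = 181.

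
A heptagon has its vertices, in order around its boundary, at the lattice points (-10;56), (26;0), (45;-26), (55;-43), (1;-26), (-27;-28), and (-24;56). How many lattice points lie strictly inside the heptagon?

3849

By the shoelace formula, twice the signed area is |((-10)·0 − 26·56) + (26·(-26) − 45·0) + (45·(-43) − 55·(-26)) + (55·(-26) − 1·(-43)) + (1·(-28) − (-27)·(-26)) + ((-27)·56 − (-24)·(-28)) + ((-24)·56 − (-10)·56)| = 7722, so the area is 3861.
Summing gcd(|Δx|,|Δy|) over the edges gives the boundary count: gcd(36,56) + gcd(19,26) + gcd(10,17) + gcd(54,17) + gcd(28,2) + gcd(3,84) + gcd(14,0) = 4+1+1+1+2+3+14 = 26.
By Pick's theorem A = I + B/2 − 1, so I = 3861 − 26/2 + 1 = 3849.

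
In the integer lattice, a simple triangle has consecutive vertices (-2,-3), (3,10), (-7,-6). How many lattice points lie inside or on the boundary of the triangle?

28

The shoelace formula gives twice the area as |((-2)·10 − 3·(-3)) + (3·(-6) − (-7)·10) + ((-7)·(-3) − (-2)·(-6))| = 50, so the area is 25.
Summing gcd(|Δx|,|Δy|) over the edges gives the boundary count: gcd(5,13) + gcd(10,16) + gcd(5,3) = 1+2+1 = 4.
Pick's theorem gives I = A − B/2 + 1 = 25 − 4/2 + 1 = 24, so the closed region contains I + B = 24 + 4 = 28 lattice points.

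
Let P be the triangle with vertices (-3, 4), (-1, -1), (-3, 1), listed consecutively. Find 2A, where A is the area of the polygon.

Using the shoelace formula, 2A = |((-3)·(-1) − (-1)·4) + ((-1)·1 − (-3)·(-1)) + ((-3)·4 − (-3)·1)| = 6, so the area is 3.

6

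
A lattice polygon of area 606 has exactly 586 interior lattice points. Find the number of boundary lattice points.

Pick's theorem gives A = I + B/2 − 1, so B = 2(A − I + 1) = 2(606 − 586 + 1) = 42.

42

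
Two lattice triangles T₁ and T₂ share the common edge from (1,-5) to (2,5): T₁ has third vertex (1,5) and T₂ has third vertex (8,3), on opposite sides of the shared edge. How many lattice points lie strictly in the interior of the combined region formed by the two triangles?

30

The union is the simple quadrilateral with vertices (1,-5), (1,5), (2,5), (8,3) in order.
The shoelace formula gives twice the area as |(1·5 − 1·(-5)) + (1·5 − 2·5) + (2·3 − 8·5) + (8·(-5) − 1·3)| = 72, so the area is 36.
Summing gcd(|Δx|,|Δy|) over the edges gives the boundary count: gcd(0,10) + gcd(1,0) + gcd(6,2) + gcd(7,8) = 10+1+2+1 = 14.
By Pick's theorem I = A − B/2 + 1 = 36 − 14/2 + 1 = 30.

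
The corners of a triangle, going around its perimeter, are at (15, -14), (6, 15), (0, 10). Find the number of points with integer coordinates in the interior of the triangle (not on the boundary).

The shoelace formula gives twice the area as |[15·15 − 6·(-14)] + [6·10 − 0·15] + [0·(-14) − 15·10]| = 219, so the area is 109.5.
Summing gcd(|Δx|,|Δy|) over the edges gives the boundary count: gcd(9,29) + gcd(6,5) + gcd(15,24) = 1+1+3 = 5.
Pick's theorem gives I = A − B/2 + 1 = 109.5 − 5/2 + 1 = 108.

108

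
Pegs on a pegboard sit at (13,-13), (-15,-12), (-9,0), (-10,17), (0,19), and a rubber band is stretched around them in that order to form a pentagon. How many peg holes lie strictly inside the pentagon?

By the shoelace formula, twice the signed area is |(13·(-12) − (-15)·(-13)) + ((-15)·0 − (-9)·(-12)) + ((-9)·17 − (-10)·0) + ((-10)·19 − 0·17) + (0·(-13) − 13·19)| = 1049, so the area is 524.5.
The number of boundary lattice points is Σ gcd(|Δx|,|Δy|) = gcd(28,1) + gcd(6,12) + gcd(1,17) + gcd(10,2) + gcd(13,32) = 1+6+1+2+1 = 11.
By Pick's theorem A = I + B/2 − 1, so I = 524.5 − 11/2 + 1 = 520.

520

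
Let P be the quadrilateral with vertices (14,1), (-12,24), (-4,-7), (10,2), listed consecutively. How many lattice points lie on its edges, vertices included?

Along each edge there are gcd(|Δx|,|Δy|)+1 lattice points, so counting each shared vertex once the boundary has gcd(26,23) + gcd(8,31) + gcd(14,9) + gcd(4,1) = 1+1+1+1 = 4.

4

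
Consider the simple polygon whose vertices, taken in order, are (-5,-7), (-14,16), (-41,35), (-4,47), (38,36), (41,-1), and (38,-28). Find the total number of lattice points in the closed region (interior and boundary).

The shoelace formula gives twice the area as |[(-5)·16 − (-14)·(-7)] + [(-14)·35 − (-41)·16] + [(-41)·47 − (-4)·35] + [(-4)·36 − 38·47] + [38·(-1) − 41·36] + [41·(-28) − 38·(-1)] + [38·(-7) − (-5)·(-28)]| = 6759, so the area is 6759/2.
Summing gcd(|Δx|,|Δy|) over the edges gives the boundary count: gcd(9,23) + gcd(27,19) + gcd(37,12) + gcd(42,11) + gcd(3,37) + gcd(3,27) + gcd(43,21) = 1+1+1+1+1+3+1 = 9.
Pick's theorem gives I = A − B/2 + 1 = 6759/2 − 9/2 + 1 = 3376, so the closed region contains I + B = 3376 + 9 = 3385 lattice points.

3385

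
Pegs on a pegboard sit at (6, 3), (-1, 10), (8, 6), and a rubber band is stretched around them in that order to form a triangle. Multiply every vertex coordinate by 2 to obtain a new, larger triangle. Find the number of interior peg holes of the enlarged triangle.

Using the shoelace formula, 2A = |(6·10 − (-1)·3) + ((-1)·6 − 8·10) + (8·3 − 6·6)| = 35, so the area is 35/2.
Summing gcd(|Δx|,|Δy|) over the edges gives the boundary count: gcd(7,7) + gcd(9,4) + gcd(2,3) = 7+1+1 = 9.
Scaling by 2 multiplies the area by 2² = 4 (so the new area is 70) and multiplies the boundary lattice-point count by 2, giving 18.
By Pick's theorem, the interior count of the dilated polygon is 70 − 18/2 + 1 = 62.

62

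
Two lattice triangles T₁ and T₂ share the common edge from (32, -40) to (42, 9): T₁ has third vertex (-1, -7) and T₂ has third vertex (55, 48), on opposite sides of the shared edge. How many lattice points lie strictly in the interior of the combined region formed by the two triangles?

The union is the simple quadrilateral with vertices (32, -40), (-1, -7), (42, 9), (55, 48) in order.
Using the shoelace formula, 2A = |(32·(-7) − (-1)·(-40)) + ((-1)·9 − 42·(-7)) + (42·48 − 55·9) + (55·(-40) − 32·48)| = 2194, so the area is 1097.
The number of boundary lattice points is Σ gcd(|Δx|,|Δy|) = gcd(33,33) + gcd(43,16) + gcd(13,39) + gcd(23,88) = 33+1+13+1 = 48.
By Pick's theorem I = A − B/2 + 1 = 1097 − 48/2 + 1 = 1074.

1074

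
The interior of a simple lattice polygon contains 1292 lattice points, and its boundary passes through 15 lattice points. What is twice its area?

By Pick's theorem, A = I + B/2 − 1 = 1292 + 15/2 − 1 = 2597/2.
Hence 2A = 2597.

2597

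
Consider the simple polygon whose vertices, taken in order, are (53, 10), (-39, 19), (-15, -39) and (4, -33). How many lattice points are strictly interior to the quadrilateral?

2820

Using the shoelace formula, 2A = |(53·19 − (-39)·10) + ((-39)·(-39) − (-15)·19) + ((-15)·(-33) − 4·(-39)) + (4·10 − 53·(-33))| = 5643, so the area is 5643/2.
The number of boundary lattice points is Σ gcd(|Δx|,|Δy|) = gcd(92,9) + gcd(24,58) + gcd(19,6) + gcd(49,43) = 1+2+1+1 = 5.
Pick's theorem gives I = A − B/2 + 1 = 5643/2 − 5/2 + 1 = 2820.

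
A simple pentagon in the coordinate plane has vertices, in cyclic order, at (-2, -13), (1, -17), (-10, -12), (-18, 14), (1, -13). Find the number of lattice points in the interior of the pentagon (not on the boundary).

The shoelace formula gives twice the area as |[(-2)·(-17) − 1·(-13)] + [1·(-12) − (-10)·(-17)] + [(-10)·14 − (-18)·(-12)] + [(-18)·(-13) − 1·14] + [1·(-13) − (-2)·(-13)]| = 310, so the area is 155.
Along each edge there are gcd(|Δx|,|Δy|)+1 lattice points, so counting each shared vertex once the boundary has gcd(3,4) + gcd(11,5) + gcd(8,26) + gcd(19,27) + gcd(3,0) = 1+1+2+1+3 = 8.
Pick's theorem gives I = A − B/2 + 1 = 155 − 8/2 + 1 = 152.

152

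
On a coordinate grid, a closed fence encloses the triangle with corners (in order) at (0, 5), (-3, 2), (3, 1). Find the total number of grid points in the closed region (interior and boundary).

14

Using the shoelace formula, 2A = |[0·2 − (-3)·5] + [(-3)·1 − 3·2] + [3·5 − 0·1]| = 21, so the area is 10.5.
Summing gcd(|Δx|,|Δy|) over the edges gives the boundary count: gcd(3,3) + gcd(6,1) + gcd(3,4) = 3+1+1 = 5.
Pick's theorem gives I = A − B/2 + 1 = 10.5 − 5/2 + 1 = 9, so the closed region contains I + B = 9 + 5 = 14 lattice points.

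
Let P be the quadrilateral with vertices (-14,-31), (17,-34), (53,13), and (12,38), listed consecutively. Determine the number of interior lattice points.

2521

Using the shoelace formula, 2A = |[(-14)·(-34) − 17·(-31)] + [17·13 − 53·(-34)] + [53·38 − 12·13] + [12·(-31) − (-14)·38]| = 5044, so the area is 2522.
The number of boundary lattice points is Σ gcd(|Δx|,|Δy|) = gcd(31,3) + gcd(36,47) + gcd(41,25) + gcd(26,69) = 1+1+1+1 = 4.
Pick's theorem gives I = A − B/2 + 1 = 2522 − 4/2 + 1 = 2521.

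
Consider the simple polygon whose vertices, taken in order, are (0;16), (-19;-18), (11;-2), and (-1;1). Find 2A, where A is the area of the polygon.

533

The shoelace formula gives twice the area as |[0·(-18) − (-19)·16] + [(-19)·(-2) − 11·(-18)] + [11·1 − (-1)·(-2)] + [(-1)·16 − 0·1]| = 533, so the area is 533/2.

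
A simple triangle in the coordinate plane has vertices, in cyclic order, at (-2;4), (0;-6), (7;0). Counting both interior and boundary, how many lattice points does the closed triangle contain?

44

Using the shoelace formula, 2A = |[(-2)·(-6) − 0·4] + [0·0 − 7·(-6)] + [7·4 − (-2)·0]| = 82, so the area is 41.
Along each edge there are gcd(|Δx|,|Δy|)+1 lattice points, so counting each shared vertex once the boundary has gcd(2,10) + gcd(7,6) + gcd(9,4) = 2+1+1 = 4.
Pick's theorem gives I = A − B/2 + 1 = 41 − 4/2 + 1 = 40, so the closed region contains I + B = 40 + 4 = 44 lattice points.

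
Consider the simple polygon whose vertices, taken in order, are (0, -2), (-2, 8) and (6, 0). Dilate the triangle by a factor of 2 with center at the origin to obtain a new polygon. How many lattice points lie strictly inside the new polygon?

117

The shoelace formula gives twice the area as |(0·8 − (-2)·(-2)) + ((-2)·0 − 6·8) + (6·(-2) − 0·0)| = 64, so the area is 32.
The number of boundary lattice points is Σ gcd(|Δx|,|Δy|) = gcd(2,10) + gcd(8,8) + gcd(6,2) = 2+8+2 = 12.
Scaling by 2 multiplies the area by 2² = 4 (so the new area is 128) and multiplies the boundary lattice-point count by 2, giving 24.
By Pick's theorem, the interior count of the dilated polygon is 128 − 24/2 + 1 = 117.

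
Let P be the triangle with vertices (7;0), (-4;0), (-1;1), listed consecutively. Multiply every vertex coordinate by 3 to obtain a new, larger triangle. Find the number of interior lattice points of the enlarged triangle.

The shoelace formula gives twice the area as |(7·0 − (-4)·0) + ((-4)·1 − (-1)·0) + ((-1)·0 − 7·1)| = 11, so the area is 11/2.
Along each edge there are gcd(|Δx|,|Δy|)+1 lattice points, so counting each shared vertex once the boundary has gcd(11,0) + gcd(3,1) + gcd(8,1) = 11+1+1 = 13.
Scaling by 3 multiplies the area by 3² = 9 (so the new area is 99/2) and multiplies the boundary lattice-point count by 3, giving 39.
By Pick's theorem, the interior count of the dilated polygon is 99/2 − 39/2 + 1 = 31.

31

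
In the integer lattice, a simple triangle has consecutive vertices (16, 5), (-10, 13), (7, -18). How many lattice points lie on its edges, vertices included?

Along each edge there are gcd(|Δx|,|Δy|)+1 lattice points, so counting each shared vertex once the boundary has gcd(26,8) + gcd(17,31) + gcd(9,23) = 2+1+1 = 4.

4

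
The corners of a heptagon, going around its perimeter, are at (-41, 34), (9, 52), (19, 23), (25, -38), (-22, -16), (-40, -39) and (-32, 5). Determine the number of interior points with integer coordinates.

By the shoelace formula, twice the signed area is |[(-41)·52 − 9·34] + [9·23 − 19·52] + [19·(-38) − 25·23] + [25·(-16) − (-22)·(-38)] + [(-22)·(-39) − (-40)·(-16)] + [(-40)·5 − (-32)·(-39)] + [(-32)·34 − (-41)·5]| = 7865, so the area is 3932.5.
The number of boundary lattice points is Σ gcd(|Δx|,|Δy|) = gcd(50,18) + gcd(10,29) + gcd(6,61) + gcd(47,22) + gcd(18,23) + gcd(8,44) + gcd(9,29) = 2+1+1+1+1+4+1 = 11.
By Pick's theorem A = I + B/2 − 1, so I = 3932.5 − 11/2 + 1 = 3928.

3928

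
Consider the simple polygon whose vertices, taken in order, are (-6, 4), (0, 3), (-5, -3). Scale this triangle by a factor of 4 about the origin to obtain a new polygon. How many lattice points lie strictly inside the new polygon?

Using the shoelace formula, 2A = |((-6)·3 − 0·4) + (0·(-3) − (-5)·3) + ((-5)·4 − (-6)·(-3))| = 41, so the area is 20.5.
Along each edge there are gcd(|Δx|,|Δy|)+1 lattice points, so counting each shared vertex once the boundary has gcd(6,1) + gcd(5,6) + gcd(1,7) = 1+1+1 = 3.
Scaling by 4 multiplies the area by 4² = 16 (so the new area is 328) and multiplies the boundary lattice-point count by 4, giving 12.
By Pick's theorem, the interior count of the dilated polygon is 328 − 12/2 + 1 = 323.

323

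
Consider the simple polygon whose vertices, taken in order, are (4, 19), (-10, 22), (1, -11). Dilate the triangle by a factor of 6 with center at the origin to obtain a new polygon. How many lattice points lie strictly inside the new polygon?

By the shoelace formula, twice the signed area is |[4·22 − (-10)·19] + [(-10)·(-11) − 1·22] + [1·19 − 4·(-11)]| = 429, so the area is 214.5.
The number of boundary lattice points is Σ gcd(|Δx|,|Δy|) = gcd(14,3) + gcd(11,33) + gcd(3,30) = 1+11+3 = 15.
Scaling by 6 multiplies the area by 6² = 36 (so the new area is 7722) and multiplies the boundary lattice-point count by 6, giving 90.
By Pick's theorem, the interior count of the dilated polygon is 7722 − 90/2 + 1 = 7678.

7678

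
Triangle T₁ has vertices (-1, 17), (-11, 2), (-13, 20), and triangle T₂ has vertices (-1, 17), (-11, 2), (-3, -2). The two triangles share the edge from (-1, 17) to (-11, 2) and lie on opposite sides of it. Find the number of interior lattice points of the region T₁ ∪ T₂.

The union is the simple quadrilateral with vertices (-1, 17), (-13, 20), (-11, 2), (-3, -2) in order.
By the shoelace formula, twice the signed area is |[(-1)·20 − (-13)·17] + [(-13)·2 − (-11)·20] + [(-11)·(-2) − (-3)·2] + [(-3)·17 − (-1)·(-2)]| = 370, so the area is 185.
Summing gcd(|Δx|,|Δy|) over the edges gives the boundary count: gcd(12,3) + gcd(2,18) + gcd(8,4) + gcd(2,19) = 3+2+4+1 = 10.
By Pick's theorem I = A − B/2 + 1 = 185 − 10/2 + 1 = 181.

181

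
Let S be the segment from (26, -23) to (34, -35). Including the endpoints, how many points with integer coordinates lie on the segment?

5

The number of lattice points on a segment between lattice points is gcd(|Δx|,|Δy|) + 1 = gcd(8,12) + 1 = 4 + 1 = 5.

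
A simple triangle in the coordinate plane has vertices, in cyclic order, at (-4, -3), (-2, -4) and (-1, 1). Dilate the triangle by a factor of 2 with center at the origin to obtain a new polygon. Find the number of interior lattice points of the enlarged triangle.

20

Using the shoelace formula, 2A = |[(-4)·(-4) − (-2)·(-3)] + [(-2)·1 − (-1)·(-4)] + [(-1)·(-3) − (-4)·1]| = 11, so the area is 11/2.
Summing gcd(|Δx|,|Δy|) over the edges gives the boundary count: gcd(2,1) + gcd(1,5) + gcd(3,4) = 1+1+1 = 3.
Scaling by 2 multiplies the area by 2² = 4 (so the new area is 22) and multiplies the boundary lattice-point count by 2, giving 6.
By Pick's theorem, the interior count of the dilated polygon is 22 − 6/2 + 1 = 20.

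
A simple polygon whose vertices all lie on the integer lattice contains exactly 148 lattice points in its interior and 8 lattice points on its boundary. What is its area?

By Pick's theorem, A = I + B/2 − 1 = 148 + 8/2 − 1 = 151.

151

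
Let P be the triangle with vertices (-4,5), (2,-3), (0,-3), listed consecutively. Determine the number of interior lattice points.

The shoelace formula gives twice the area as |((-4)·(-3) − 2·5) + (2·(-3) − 0·(-3)) + (0·5 − (-4)·(-3))| = 16, so the area is 8.
Along each edge there are gcd(|Δx|,|Δy|)+1 lattice points, so counting each shared vertex once the boundary has gcd(6,8) + gcd(2,0) + gcd(4,8) = 2+2+4 = 8.
Pick's theorem gives I = A − B/2 + 1 = 8 − 8/2 + 1 = 5.

5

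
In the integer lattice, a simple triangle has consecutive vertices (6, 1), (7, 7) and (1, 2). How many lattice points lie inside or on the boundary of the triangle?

18

By the shoelace formula, twice the signed area is |(6·7 − 7·1) + (7·2 − 1·7) + (1·1 − 6·2)| = 31, so the area is 31/2.
The number of boundary lattice points is Σ gcd(|Δx|,|Δy|) = gcd(1,6) + gcd(6,5) + gcd(5,1) = 1+1+1 = 3.
Pick's theorem gives I = A − B/2 + 1 = 31/2 − 3/2 + 1 = 15, so the closed region contains I + B = 15 + 3 = 18 lattice points.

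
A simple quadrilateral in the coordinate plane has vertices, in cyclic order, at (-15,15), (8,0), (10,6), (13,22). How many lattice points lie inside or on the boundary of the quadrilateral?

The shoelace formula gives twice the area as |((-15)·0 − 8·15) + (8·6 − 10·0) + (10·22 − 13·6) + (13·15 − (-15)·22)| = 595, so the area is 595/2.
The number of boundary lattice points is Σ gcd(|Δx|,|Δy|) = gcd(23,15) + gcd(2,6) + gcd(3,16) + gcd(28,7) = 1+2+1+7 = 11.
Pick's theorem gives I = A − B/2 + 1 = 595/2 − 11/2 + 1 = 293, so the closed region contains I + B = 293 + 11 = 304 lattice points.

304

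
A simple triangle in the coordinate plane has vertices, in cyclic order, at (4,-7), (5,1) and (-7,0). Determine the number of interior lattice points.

Using the shoelace formula, 2A = |(4·1 − 5·(-7)) + (5·0 − (-7)·1) + ((-7)·(-7) − 4·0)| = 95, so the area is 95/2.
The number of boundary lattice points is Σ gcd(|Δx|,|Δy|) = gcd(1,8) + gcd(12,1) + gcd(11,7) = 1+1+1 = 3.
Pick's theorem gives I = A − B/2 + 1 = 95/2 − 3/2 + 1 = 47.

47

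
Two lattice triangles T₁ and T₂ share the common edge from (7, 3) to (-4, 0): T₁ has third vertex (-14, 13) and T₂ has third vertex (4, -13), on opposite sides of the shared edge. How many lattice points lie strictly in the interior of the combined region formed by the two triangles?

169

The union is the simple quadrilateral with vertices (7, 3), (-14, 13), (-4, 0), (4, -13) in order.
By the shoelace formula, twice the signed area is |[7·13 − (-14)·3] + [(-14)·0 − (-4)·13] + [(-4)·(-13) − 4·0] + [4·3 − 7·(-13)]| = 340, so the area is 170.
Along each edge there are gcd(|Δx|,|Δy|)+1 lattice points, so counting each shared vertex once the boundary has gcd(21,10) + gcd(10,13) + gcd(8,13) + gcd(3,16) = 1+1+1+1 = 4.
By Pick's theorem I = A − B/2 + 1 = 170 − 4/2 + 1 = 169.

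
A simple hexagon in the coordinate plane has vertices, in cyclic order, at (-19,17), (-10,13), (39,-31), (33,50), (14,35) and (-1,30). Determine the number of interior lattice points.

2076

Using the shoelace formula, 2A = |[(-19)·13 − (-10)·17] + [(-10)·(-31) − 39·13] + [39·50 − 33·(-31)] + [33·35 − 14·50] + [14·30 − (-1)·35] + [(-1)·17 − (-19)·30]| = 4162, so the area is 2081.
The number of boundary lattice points is Σ gcd(|Δx|,|Δy|) = gcd(9,4) + gcd(49,44) + gcd(6,81) + gcd(19,15) + gcd(15,5) + gcd(18,13) = 1+1+3+1+5+1 = 12.
Pick's theorem gives I = A − B/2 + 1 = 2081 − 12/2 + 1 = 2076.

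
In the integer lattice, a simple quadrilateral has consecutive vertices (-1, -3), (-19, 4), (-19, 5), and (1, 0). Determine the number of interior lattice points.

By the shoelace formula, twice the signed area is |((-1)·4 − (-19)·(-3)) + ((-19)·5 − (-19)·4) + ((-19)·0 − 1·5) + (1·(-3) − (-1)·0)| = 88, so the area is 44.
Summing gcd(|Δx|,|Δy|) over the edges gives the boundary count: gcd(18,7) + gcd(0,1) + gcd(20,5) + gcd(2,3) = 1+1+5+1 = 8.
By Pick's theorem A = I + B/2 − 1, so I = 44 − 8/2 + 1 = 41.

41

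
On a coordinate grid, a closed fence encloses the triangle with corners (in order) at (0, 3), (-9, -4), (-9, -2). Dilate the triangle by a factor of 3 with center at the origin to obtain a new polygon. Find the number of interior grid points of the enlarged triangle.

The shoelace formula gives twice the area as |[0·(-4) − (-9)·3] + [(-9)·(-2) − (-9)·(-4)] + [(-9)·3 − 0·(-2)]| = 18, so the area is 9.
Summing gcd(|Δx|,|Δy|) over the edges gives the boundary count: gcd(9,7) + gcd(0,2) + gcd(9,5) = 1+2+1 = 4.
Scaling by 3 multiplies the area by 3² = 9 (so the new area is 81) and multiplies the boundary lattice-point count by 3, giving 12.
By Pick's theorem, the interior count of the dilated polygon is 81 − 12/2 + 1 = 76.

76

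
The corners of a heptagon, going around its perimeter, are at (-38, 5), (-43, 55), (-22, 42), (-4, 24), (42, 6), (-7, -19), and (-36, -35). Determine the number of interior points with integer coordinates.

By the shoelace formula, twice the signed area is |((-38)·55 − (-43)·5) + ((-43)·42 − (-22)·55) + ((-22)·24 − (-4)·42) + ((-4)·6 − 42·24) + (42·(-19) − (-7)·6) + ((-7)·(-35) − (-36)·(-19)) + ((-36)·5 − (-38)·(-35))| = 6568, so the area is 3284.
Along each edge there are gcd(|Δx|,|Δy|)+1 lattice points, so counting each shared vertex once the boundary has gcd(5,50) + gcd(21,13) + gcd(18,18) + gcd(46,18) + gcd(49,25) + gcd(29,16) + gcd(2,40) = 5+1+18+2+1+1+2 = 30.
By Pick's theorem A = I + B/2 − 1, so I = 3284 − 30/2 + 1 = 3270.

3270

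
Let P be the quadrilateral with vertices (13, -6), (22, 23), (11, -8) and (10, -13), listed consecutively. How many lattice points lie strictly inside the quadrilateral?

23

By the shoelace formula, twice the signed area is |(13·23 − 22·(-6)) + (22·(-8) − 11·23) + (11·(-13) − 10·(-8)) + (10·(-6) − 13·(-13))| = 48, so the area is 24.
Summing gcd(|Δx|,|Δy|) over the edges gives the boundary count: gcd(9,29) + gcd(11,31) + gcd(1,5) + gcd(3,7) = 1+1+1+1 = 4.
By Pick's theorem A = I + B/2 − 1, so I = 24 − 4/2 + 1 = 23.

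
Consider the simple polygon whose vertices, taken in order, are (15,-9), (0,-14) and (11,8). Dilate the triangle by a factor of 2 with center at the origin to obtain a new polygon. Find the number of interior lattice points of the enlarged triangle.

Using the shoelace formula, 2A = |(15·(-14) − 0·(-9)) + (0·8 − 11·(-14)) + (11·(-9) − 15·8)| = 275, so the area is 275/2.
Along each edge there are gcd(|Δx|,|Δy|)+1 lattice points, so counting each shared vertex once the boundary has gcd(15,5) + gcd(11,22) + gcd(4,17) = 5+11+1 = 17.
Scaling by 2 multiplies the area by 2² = 4 (so the new area is 550) and multiplies the boundary lattice-point count by 2, giving 34.
By Pick's theorem, the interior count of the dilated polygon is 550 − 34/2 + 1 = 534.

534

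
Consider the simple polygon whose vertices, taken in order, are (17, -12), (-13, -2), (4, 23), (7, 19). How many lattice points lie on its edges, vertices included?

13

Along each edge there are gcd(|Δx|,|Δy|)+1 lattice points, so counting each shared vertex once the boundary has gcd(30,10) + gcd(17,25) + gcd(3,4) + gcd(10,31) = 10+1+1+1 = 13.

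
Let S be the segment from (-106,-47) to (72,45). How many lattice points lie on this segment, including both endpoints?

3

The number of lattice points on a segment between lattice points is gcd(|Δx|,|Δy|) + 1 = gcd(178,92) + 1 = 2 + 1 = 3.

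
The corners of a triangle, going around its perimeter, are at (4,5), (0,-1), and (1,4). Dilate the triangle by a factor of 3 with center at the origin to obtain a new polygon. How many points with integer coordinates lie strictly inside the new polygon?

58

The shoelace formula gives twice the area as |(4·(-1) − 0·5) + (0·4 − 1·(-1)) + (1·5 − 4·4)| = 14, so the area is 7.
Summing gcd(|Δx|,|Δy|) over the edges gives the boundary count: gcd(4,6) + gcd(1,5) + gcd(3,1) = 2+1+1 = 4.
Scaling by 3 multiplies the area by 3² = 9 (so the new area is 63) and multiplies the boundary lattice-point count by 3, giving 12.
By Pick's theorem, the interior count of the dilated polygon is 63 − 12/2 + 1 = 58.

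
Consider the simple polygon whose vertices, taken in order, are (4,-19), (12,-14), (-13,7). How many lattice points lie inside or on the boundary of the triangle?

149

The shoelace formula gives twice the area as |[4·(-14) − 12·(-19)] + [12·7 − (-13)·(-14)] + [(-13)·(-19) − 4·7]| = 293, so the area is 146.5.
Summing gcd(|Δx|,|Δy|) over the edges gives the boundary count: gcd(8,5) + gcd(25,21) + gcd(17,26) = 1+1+1 = 3.
Pick's theorem gives I = A − B/2 + 1 = 146.5 − 3/2 + 1 = 146, so the closed region contains I + B = 146 + 3 = 149 lattice points.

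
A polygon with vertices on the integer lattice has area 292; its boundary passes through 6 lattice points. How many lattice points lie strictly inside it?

Pick's theorem A = I + B/2 − 1 rearranges to I = A − B/2 + 1 = 292 − 6/2 + 1 = 290.

290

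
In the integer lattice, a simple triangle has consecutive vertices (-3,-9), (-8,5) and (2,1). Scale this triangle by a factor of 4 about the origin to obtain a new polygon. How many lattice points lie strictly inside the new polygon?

945

Using the shoelace formula, 2A = |[(-3)·5 − (-8)·(-9)] + [(-8)·1 − 2·5] + [2·(-9) − (-3)·1]| = 120, so the area is 60.
Summing gcd(|Δx|,|Δy|) over the edges gives the boundary count: gcd(5,14) + gcd(10,4) + gcd(5,10) = 1+2+5 = 8.
Scaling by 4 multiplies the area by 4² = 16 (so the new area is 960) and multiplies the boundary lattice-point count by 4, giving 32.
By Pick's theorem, the interior count of the dilated polygon is 960 − 32/2 + 1 = 945.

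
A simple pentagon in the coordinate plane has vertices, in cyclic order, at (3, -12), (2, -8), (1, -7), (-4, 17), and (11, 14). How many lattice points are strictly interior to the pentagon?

214

The shoelace formula gives twice the area as |[3·(-8) − 2·(-12)] + [2·(-7) − 1·(-8)] + [1·17 − (-4)·(-7)] + [(-4)·14 − 11·17] + [11·(-12) − 3·14]| = 434, so the area is 217.
The number of boundary lattice points is Σ gcd(|Δx|,|Δy|) = gcd(1,4) + gcd(1,1) + gcd(5,24) + gcd(15,3) + gcd(8,26) = 1+1+1+3+2 = 8.
By Pick's theorem A = I + B/2 − 1, so I = 217 − 8/2 + 1 = 214.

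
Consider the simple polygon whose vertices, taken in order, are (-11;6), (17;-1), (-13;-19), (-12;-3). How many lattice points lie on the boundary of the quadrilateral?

15

Along each edge there are gcd(|Δx|,|Δy|)+1 lattice points, so counting each shared vertex once the boundary has gcd(28,7) + gcd(30,18) + gcd(1,16) + gcd(1,9) = 7+6+1+1 = 15.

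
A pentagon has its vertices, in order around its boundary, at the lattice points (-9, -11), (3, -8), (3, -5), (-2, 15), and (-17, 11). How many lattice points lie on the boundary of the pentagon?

14

Summing gcd(|Δx|,|Δy|) over the edges gives the boundary count: gcd(12,3) + gcd(0,3) + gcd(5,20) + gcd(15,4) + gcd(8,22) = 3+3+5+1+2 = 14.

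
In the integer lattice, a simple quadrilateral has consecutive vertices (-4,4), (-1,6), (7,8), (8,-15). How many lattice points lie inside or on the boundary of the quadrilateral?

137

Using the shoelace formula, 2A = |((-4)·6 − (-1)·4) + ((-1)·8 − 7·6) + (7·(-15) − 8·8) + (8·4 − (-4)·(-15))| = 267, so the area is 267/2.
Along each edge there are gcd(|Δx|,|Δy|)+1 lattice points, so counting each shared vertex once the boundary has gcd(3,2) + gcd(8,2) + gcd(1,23) + gcd(12,19) = 1+2+1+1 = 5.
Pick's theorem gives I = A − B/2 + 1 = 267/2 − 5/2 + 1 = 132, so the closed region contains I + B = 132 + 5 = 137 lattice points.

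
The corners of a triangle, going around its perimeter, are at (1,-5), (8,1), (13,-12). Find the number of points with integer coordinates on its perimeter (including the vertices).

3

Summing gcd(|Δx|,|Δy|) over the edges gives the boundary count: gcd(7,6) + gcd(5,13) + gcd(12,7) = 1+1+1 = 3.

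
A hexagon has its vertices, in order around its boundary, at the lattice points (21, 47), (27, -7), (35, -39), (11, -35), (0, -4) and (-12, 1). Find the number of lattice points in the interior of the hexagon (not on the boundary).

Using the shoelace formula, 2A = |(21·(-7) − 27·47) + (27·(-39) − 35·(-7)) + (35·(-35) − 11·(-39)) + (11·(-4) − 0·(-35)) + (0·1 − (-12)·(-4)) + ((-12)·47 − 21·1)| = 3697, so the area is 1848.5.
The number of boundary lattice points is Σ gcd(|Δx|,|Δy|) = gcd(6,54) + gcd(8,32) + gcd(24,4) + gcd(11,31) + gcd(12,5) + gcd(33,46) = 6+8+4+1+1+1 = 21.
Pick's theorem gives I = A − B/2 + 1 = 1848.5 − 21/2 + 1 = 1839.

1839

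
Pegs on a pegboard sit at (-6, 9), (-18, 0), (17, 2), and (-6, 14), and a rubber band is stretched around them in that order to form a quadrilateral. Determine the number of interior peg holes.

Using the shoelace formula, 2A = |((-6)·0 − (-18)·9) + ((-18)·2 − 17·0) + (17·14 − (-6)·2) + ((-6)·9 − (-6)·14)| = 406, so the area is 203.
Summing gcd(|Δx|,|Δy|) over the edges gives the boundary count: gcd(12,9) + gcd(35,2) + gcd(23,12) + gcd(0,5) = 3+1+1+5 = 10.
Pick's theorem gives I = A − B/2 + 1 = 203 − 10/2 + 1 = 199.

199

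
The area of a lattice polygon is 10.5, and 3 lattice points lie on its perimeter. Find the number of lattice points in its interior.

10

Pick's theorem A = I + B/2 − 1 rearranges to I = A − B/2 + 1 = 10.5 − 3/2 + 1 = 10.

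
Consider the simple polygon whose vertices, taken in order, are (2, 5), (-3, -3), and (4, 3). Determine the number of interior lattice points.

12

Using the shoelace formula, 2A = |[2·(-3) − (-3)·5] + [(-3)·3 − 4·(-3)] + [4·5 − 2·3]| = 26, so the area is 13.
Summing gcd(|Δx|,|Δy|) over the edges gives the boundary count: gcd(5,8) + gcd(7,6) + gcd(2,2) = 1+1+2 = 4.
By Pick's theorem A = I + B/2 − 1, so I = 13 − 4/2 + 1 = 12.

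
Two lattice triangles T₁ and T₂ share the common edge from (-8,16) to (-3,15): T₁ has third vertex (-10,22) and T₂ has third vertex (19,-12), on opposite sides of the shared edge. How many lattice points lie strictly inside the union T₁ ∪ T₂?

66

The union is the simple quadrilateral with vertices (-8,16), (-10,22), (-3,15), (19,-12) in order.
By the shoelace formula, twice the signed area is |((-8)·22 − (-10)·16) + ((-10)·15 − (-3)·22) + ((-3)·(-12) − 19·15) + (19·16 − (-8)·(-12))| = 141, so the area is 141/2.
The number of boundary lattice points is Σ gcd(|Δx|,|Δy|) = gcd(2,6) + gcd(7,7) + gcd(22,27) + gcd(27,28) = 2+7+1+1 = 11.
By Pick's theorem I = A − B/2 + 1 = 141/2 − 11/2 + 1 = 66.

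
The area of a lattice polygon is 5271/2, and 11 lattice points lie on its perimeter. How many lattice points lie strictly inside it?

2631

Pick's theorem A = I + B/2 − 1 rearranges to I = A − B/2 + 1 = 5271/2 − 11/2 + 1 = 2631.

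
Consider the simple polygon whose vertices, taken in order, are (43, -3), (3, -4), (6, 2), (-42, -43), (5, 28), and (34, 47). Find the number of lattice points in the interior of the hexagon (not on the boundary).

2050

By the shoelace formula, twice the signed area is |(43·(-4) − 3·(-3)) + (3·2 − 6·(-4)) + (6·(-43) − (-42)·2) + ((-42)·28 − 5·(-43)) + (5·47 − 34·28) + (34·(-3) − 43·47)| = 4108, so the area is 2054.
Summing gcd(|Δx|,|Δy|) over the edges gives the boundary count: gcd(40,1) + gcd(3,6) + gcd(48,45) + gcd(47,71) + gcd(29,19) + gcd(9,50) = 1+3+3+1+1+1 = 10.
By Pick's theorem A = I + B/2 − 1, so I = 2054 − 10/2 + 1 = 2050.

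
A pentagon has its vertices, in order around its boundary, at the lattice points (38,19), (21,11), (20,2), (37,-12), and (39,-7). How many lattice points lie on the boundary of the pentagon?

5

Summing gcd(|Δx|,|Δy|) over the edges gives the boundary count: gcd(17,8) + gcd(1,9) + gcd(17,14) + gcd(2,5) + gcd(1,26) = 1+1+1+1+1 = 5.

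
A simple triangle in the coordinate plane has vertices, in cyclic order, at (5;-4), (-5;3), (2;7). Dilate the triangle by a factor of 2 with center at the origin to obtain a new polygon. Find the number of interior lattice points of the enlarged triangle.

By the shoelace formula, twice the signed area is |(5·3 − (-5)·(-4)) + ((-5)·7 − 2·3) + (2·(-4) − 5·7)| = 89, so the area is 44.5.
Summing gcd(|Δx|,|Δy|) over the edges gives the boundary count: gcd(10,7) + gcd(7,4) + gcd(3,11) = 1+1+1 = 3.
Scaling by 2 multiplies the area by 2² = 4 (so the new area is 178) and multiplies the boundary lattice-point count by 2, giving 6.
By Pick's theorem, the interior count of the dilated polygon is 178 − 6/2 + 1 = 176.

176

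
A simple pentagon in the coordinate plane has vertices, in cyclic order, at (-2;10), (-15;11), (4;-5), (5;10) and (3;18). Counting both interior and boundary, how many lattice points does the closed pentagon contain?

179

Using the shoelace formula, 2A = |[(-2)·11 − (-15)·10] + [(-15)·(-5) − 4·11] + [4·10 − 5·(-5)] + [5·18 − 3·10] + [3·10 − (-2)·18]| = 350, so the area is 175.
Summing gcd(|Δx|,|Δy|) over the edges gives the boundary count: gcd(13,1) + gcd(19,16) + gcd(1,15) + gcd(2,8) + gcd(5,8) = 1+1+1+2+1 = 6.
Pick's theorem gives I = A − B/2 + 1 = 175 − 6/2 + 1 = 173, so the closed region contains I + B = 173 + 6 = 179 lattice points.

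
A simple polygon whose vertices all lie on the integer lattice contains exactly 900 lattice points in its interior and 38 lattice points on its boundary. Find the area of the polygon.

918

Pick's theorem states A = I + B/2 − 1, so A = 900 + 38/2 − 1 = 918.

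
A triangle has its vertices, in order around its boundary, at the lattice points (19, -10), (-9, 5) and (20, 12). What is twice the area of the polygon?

631

The shoelace formula gives twice the area as |(19·5 − (-9)·(-10)) + ((-9)·12 − 20·5) + (20·(-10) − 19·12)| = 631, so the area is 631/2.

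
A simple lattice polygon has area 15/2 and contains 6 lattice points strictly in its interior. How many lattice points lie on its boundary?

5

Pick's theorem gives A = I + B/2 − 1, so B = 2(A − I + 1) = 2(15/2 − 6 + 1) = 5.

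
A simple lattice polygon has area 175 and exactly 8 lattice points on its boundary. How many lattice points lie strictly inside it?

Pick's theorem A = I + B/2 − 1 rearranges to I = A − B/2 + 1 = 175 − 8/2 + 1 = 172.

172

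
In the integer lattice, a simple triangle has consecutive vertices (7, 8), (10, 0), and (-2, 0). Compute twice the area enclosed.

By the shoelace formula, twice the signed area is |[7·0 − 10·8] + [10·0 − (-2)·0] + [(-2)·8 − 7·0]| = 96, so the area is 48.

96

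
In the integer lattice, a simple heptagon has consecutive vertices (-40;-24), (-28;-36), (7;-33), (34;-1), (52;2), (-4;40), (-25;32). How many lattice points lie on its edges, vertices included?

Summing gcd(|Δx|,|Δy|) over the edges gives the boundary count: gcd(12,12) + gcd(35,3) + gcd(27,32) + gcd(18,3) + gcd(56,38) + gcd(21,8) + gcd(15,56) = 12+1+1+3+2+1+1 = 21.

21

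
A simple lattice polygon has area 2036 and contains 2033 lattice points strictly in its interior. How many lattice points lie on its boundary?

Pick's theorem gives A = I + B/2 − 1, so B = 2(A − I + 1) = 2(2036 − 2033 + 1) = 8.

8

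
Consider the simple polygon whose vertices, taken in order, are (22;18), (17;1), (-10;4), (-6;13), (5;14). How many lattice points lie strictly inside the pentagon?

The shoelace formula gives twice the area as |[22·1 − 17·18] + [17·4 − (-10)·1] + [(-10)·13 − (-6)·4] + [(-6)·14 − 5·13] + [5·18 − 22·14]| = 679, so the area is 339.5.
Along each edge there are gcd(|Δx|,|Δy|)+1 lattice points, so counting each shared vertex once the boundary has gcd(5,17) + gcd(27,3) + gcd(4,9) + gcd(11,1) + gcd(17,4) = 1+3+1+1+1 = 7.
Pick's theorem gives I = A − B/2 + 1 = 339.5 − 7/2 + 1 = 337.

337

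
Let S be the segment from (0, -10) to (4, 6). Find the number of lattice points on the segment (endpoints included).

5

The number of lattice points on a segment between lattice points is gcd(|Δx|,|Δy|) + 1 = gcd(4,16) + 1 = 4 + 1 = 5.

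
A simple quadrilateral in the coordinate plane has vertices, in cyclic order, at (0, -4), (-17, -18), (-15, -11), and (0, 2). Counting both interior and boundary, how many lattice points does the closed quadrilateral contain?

The shoelace formula gives twice the area as |[0·(-18) − (-17)·(-4)] + [(-17)·(-11) − (-15)·(-18)] + [(-15)·2 − 0·(-11)] + [0·(-4) − 0·2]| = 181, so the area is 90.5.
The number of boundary lattice points is Σ gcd(|Δx|,|Δy|) = gcd(17,14) + gcd(2,7) + gcd(15,13) + gcd(0,6) = 1+1+1+6 = 9.
Pick's theorem gives I = A − B/2 + 1 = 90.5 − 9/2 + 1 = 87, so the closed region contains I + B = 87 + 9 = 96 lattice points.

96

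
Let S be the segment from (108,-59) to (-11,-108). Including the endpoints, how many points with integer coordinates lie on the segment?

The number of lattice points on a segment between lattice points is gcd(|Δx|,|Δy|) + 1 = gcd(119,49) + 1 = 7 + 1 = 8.

8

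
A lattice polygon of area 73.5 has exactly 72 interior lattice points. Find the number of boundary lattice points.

5

Pick's theorem gives A = I + B/2 − 1, so B = 2(A − I + 1) = 2(73.5 − 72 + 1) = 5.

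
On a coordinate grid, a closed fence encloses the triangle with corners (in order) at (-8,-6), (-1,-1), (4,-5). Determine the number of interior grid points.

Using the shoelace formula, 2A = |[(-8)·(-1) − (-1)·(-6)] + [(-1)·(-5) − 4·(-1)] + [4·(-6) − (-8)·(-5)]| = 53, so the area is 53/2.
The number of boundary lattice points is Σ gcd(|Δx|,|Δy|) = gcd(7,5) + gcd(5,4) + gcd(12,1) = 1+1+1 = 3.
Pick's theorem gives I = A − B/2 + 1 = 53/2 − 3/2 + 1 = 26.

26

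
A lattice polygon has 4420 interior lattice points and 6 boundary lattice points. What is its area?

4422

Pick's theorem states A = I + B/2 − 1, so A = 4420 + 6/2 − 1 = 4422.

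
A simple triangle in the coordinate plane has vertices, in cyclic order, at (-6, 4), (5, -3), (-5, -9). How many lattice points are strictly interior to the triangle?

By the shoelace formula, twice the signed area is |((-6)·(-3) − 5·4) + (5·(-9) − (-5)·(-3)) + ((-5)·4 − (-6)·(-9))| = 136, so the area is 68.
The number of boundary lattice points is Σ gcd(|Δx|,|Δy|) = gcd(11,7) + gcd(10,6) + gcd(1,13) = 1+2+1 = 4.
By Pick's theorem A = I + B/2 − 1, so I = 68 − 4/2 + 1 = 67.

67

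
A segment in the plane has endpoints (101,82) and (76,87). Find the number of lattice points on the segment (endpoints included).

6

The number of lattice points on a segment between lattice points is gcd(|Δx|,|Δy|) + 1 = gcd(25,5) + 1 = 5 + 1 = 6.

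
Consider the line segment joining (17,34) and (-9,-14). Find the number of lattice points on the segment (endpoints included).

The number of lattice points on a segment between lattice points is gcd(|Δx|,|Δy|) + 1 = gcd(26,48) + 1 = 2 + 1 = 3.

3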